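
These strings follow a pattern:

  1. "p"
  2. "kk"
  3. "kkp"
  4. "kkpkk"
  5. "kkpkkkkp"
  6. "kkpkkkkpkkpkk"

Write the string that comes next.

This is a Fibonacci-style word recurrence s(k) = s(k−1)·s(k−2): e.g. kk·p = kkp.
Continuing: kkpkkkkpkkpkk · kkpkkkkp gives term 7.

kkpkkkkpkkpkkkkpkkkkp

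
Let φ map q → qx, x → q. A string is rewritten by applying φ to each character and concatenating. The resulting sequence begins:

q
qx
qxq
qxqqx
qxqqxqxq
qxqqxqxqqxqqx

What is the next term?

Replace each of the 13 characters of qxqqxqxqqxqqx in place — qx q qx qx q qx q qx qx q qx qx q — and concatenate.

qxqqxqxqqxqqxqxqqxqxq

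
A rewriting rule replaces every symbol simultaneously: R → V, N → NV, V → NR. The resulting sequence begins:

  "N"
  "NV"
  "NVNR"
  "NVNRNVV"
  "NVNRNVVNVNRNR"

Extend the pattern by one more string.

Rewriting the 13 symbols of NVNRNVVNVNRNR one by one yields NV NR NV V NV NR NR NV NR NV V NV V; concatenated:

NVNRNVVNVNRNRNVNRNVVNVV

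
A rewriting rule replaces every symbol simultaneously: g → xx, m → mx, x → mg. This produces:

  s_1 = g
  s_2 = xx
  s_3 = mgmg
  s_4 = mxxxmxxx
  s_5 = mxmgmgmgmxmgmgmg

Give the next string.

mxmgmxxxmxxxmxxxmxmgmxxxmxxxmxxx

φ(mxmgmgmgmxmgmgmg) expands symbol-by-symbol to mx mg mx xx mx xx mx xx mx mg mx xx mx xx mx xx; joining the 16 pieces gives the next term.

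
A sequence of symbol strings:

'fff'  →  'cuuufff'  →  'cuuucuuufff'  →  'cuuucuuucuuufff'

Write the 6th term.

The strings grow by a fixed prefix cuuu each time.
From cuuucuuucuuufff, 2 further steps: cuuucuuucuuufff → cuuucuuucuuucuuufff → (answer).

cuuucuuucuuucuuucuuufff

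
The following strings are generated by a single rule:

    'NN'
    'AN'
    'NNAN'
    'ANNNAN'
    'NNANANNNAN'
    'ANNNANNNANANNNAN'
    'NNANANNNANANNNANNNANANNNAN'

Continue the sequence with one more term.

From term 3 onward, concatenate the second-to-last term with the last: NN·AN = NNAN, AN·NNAN = ANNNAN, …
Continuing: ANNNANNNANANNNAN · NNANANNNANANNNANNNANANNNAN gives term 8.

ANNNANNNANANNNANNNANANNNANANNNANNNANANNNAN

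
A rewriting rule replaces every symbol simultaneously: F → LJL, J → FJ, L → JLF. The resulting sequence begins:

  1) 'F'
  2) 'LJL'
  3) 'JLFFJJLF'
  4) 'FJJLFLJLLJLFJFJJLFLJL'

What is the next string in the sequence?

Replace each of the 21 characters of FJJLFLJLLJLFJFJJLFLJL in place — LJL FJ FJ JLF LJL JLF FJ JLF JLF FJ JLF LJL FJ LJL FJ FJ JLF LJL JLF FJ JLF — and concatenate.

LJLFJFJJLFLJLJLFFJJLFJLFFJJLFLJLFJLJLFJFJJLFLJLJLFFJJLF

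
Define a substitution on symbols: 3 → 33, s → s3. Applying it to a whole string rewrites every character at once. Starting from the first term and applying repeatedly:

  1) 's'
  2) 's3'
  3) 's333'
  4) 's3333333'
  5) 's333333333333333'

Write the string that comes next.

s3333333333333333333333333333333

Applying the rule to each of the 16 symbols of s333333333333333 gives the pieces s3 33 33 33 33 33 33 33 33 33 33 33 33 33 33 33, which concatenate to the answer.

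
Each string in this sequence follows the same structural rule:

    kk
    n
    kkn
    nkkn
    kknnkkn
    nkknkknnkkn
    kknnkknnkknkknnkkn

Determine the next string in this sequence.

This is a Fibonacci-style word recurrence s(k) = s(k−2)·s(k−1): e.g. kk·n = kkn.
The next term joins nkknkknnkkn and kknnkknnkknkknnkkn.

nkknkknnkknkknnkknnkknkknnkkn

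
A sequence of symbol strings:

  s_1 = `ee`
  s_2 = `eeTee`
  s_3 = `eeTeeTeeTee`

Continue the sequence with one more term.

eeTeeTeeTeeTeeTeeTeeTee

s(k+1) = s(k)·T·s(k) — each term doubles the last with 'T' between the halves.
One more doubling of eeTeeTeeTee gives the answer.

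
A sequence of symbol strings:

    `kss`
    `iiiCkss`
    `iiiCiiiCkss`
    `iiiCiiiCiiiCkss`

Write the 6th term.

Each term is the previous one with iiiC prepended.
From iiiCiiiCiiiCkss, 2 further steps: iiiCiiiCiiiCkss → iiiCiiiCiiiCiiiCkss → (answer).

iiiCiiiCiiiCiiiCiiiCkss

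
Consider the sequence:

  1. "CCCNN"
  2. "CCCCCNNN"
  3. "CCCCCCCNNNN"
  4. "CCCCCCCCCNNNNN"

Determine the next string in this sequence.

CCCCCCCCCCCNNNNNN

Reading off run lengths: C runs 3, 5, 7, 9; N runs 2, 3, 4, 5 — each is linear in n, where the shown terms are n = 2, 3, 4, 5.
Setting n = 6 gives 11, 6 characters in each block.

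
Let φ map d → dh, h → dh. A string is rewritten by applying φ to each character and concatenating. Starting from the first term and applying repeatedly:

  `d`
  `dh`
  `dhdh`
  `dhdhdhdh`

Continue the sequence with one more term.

Rewriting each symbol of dhdhdhdh: d→dh, h→dh, d→dh, h→dh, d→dh, h→dh, d→dh, h→dh, which concatenates to dh dh dh dh dh dh dh dh.

dhdhdhdhdhdhdhdh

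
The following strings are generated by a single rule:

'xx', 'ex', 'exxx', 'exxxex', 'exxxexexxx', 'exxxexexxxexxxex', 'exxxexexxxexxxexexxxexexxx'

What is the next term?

Each term (from the third on) is the previous term followed by the one before it: term 3 = ex·xx = exxx.
Continuing: exxxexexxxexxxexexxxexexxx · exxxexexxxexxxex gives term 8.

exxxexexxxexxxexexxxexexxxexxxexexxxexxxex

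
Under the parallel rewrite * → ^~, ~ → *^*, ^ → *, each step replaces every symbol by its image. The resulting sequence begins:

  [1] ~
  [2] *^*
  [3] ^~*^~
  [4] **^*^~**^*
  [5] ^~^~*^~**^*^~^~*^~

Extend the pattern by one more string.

Replace each of the 18 characters of ^~^~*^~**^*^~^~*^~ in place — * *^* * *^* ^~ * *^* ^~ ^~ * ^~ * *^* * *^* ^~ * *^* — and concatenate.

**^***^*^~**^*^~^~*^~**^***^*^~**^*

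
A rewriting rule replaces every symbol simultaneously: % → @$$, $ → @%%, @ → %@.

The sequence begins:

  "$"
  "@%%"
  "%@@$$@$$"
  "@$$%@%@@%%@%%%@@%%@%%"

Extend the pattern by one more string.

Rewriting the 21 symbols of @$$%@%@@%%@%%%@@%%@%% one by one yields %@ @%% @%% @$$ %@ @$$ %@ %@ @$$ @$$ %@ @$$ @$$ @$$ %@ %@ @$$ @$$ %@ @$$ @$$; concatenated:

%@@%%@%%@$$%@@$$%@%@@$$@$$%@@$$@$$@$$%@%@@$$@$$%@@$$@$$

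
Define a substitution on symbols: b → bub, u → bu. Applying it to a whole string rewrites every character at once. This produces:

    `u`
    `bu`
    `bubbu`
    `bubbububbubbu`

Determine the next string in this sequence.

bubbububbubbububbububbubbububbubbu

φ(bubbububbubbu) expands symbol-by-symbol to bub bu bub bub bu bub bu bub bub bu bub bub bu; joining the 13 pieces gives the next term.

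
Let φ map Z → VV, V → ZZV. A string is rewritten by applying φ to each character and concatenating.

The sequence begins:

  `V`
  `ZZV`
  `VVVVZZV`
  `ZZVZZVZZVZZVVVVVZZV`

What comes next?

Applying the rule to each of the 19 symbols of ZZVZZVZZVZZVVVVVZZV gives the pieces VV VV ZZV VV VV ZZV VV VV ZZV VV VV ZZV ZZV ZZV ZZV ZZV VV VV ZZV, which concatenate to the answer.

VVVVZZVVVVVZZVVVVVZZVVVVVZZVZZVZZVZZVZZVVVVVZZV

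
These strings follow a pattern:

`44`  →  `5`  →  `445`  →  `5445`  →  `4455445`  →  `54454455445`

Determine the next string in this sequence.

Each term (from the third on) is the two preceding terms concatenated in order: term 3 = 44·5 = 445.
Continuing: 4455445 · 54454455445 gives term 7.

445544554454455445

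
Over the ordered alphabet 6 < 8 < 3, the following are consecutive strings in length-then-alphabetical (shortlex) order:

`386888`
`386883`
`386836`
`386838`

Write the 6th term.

386366

Stepping forward 2 times from 386838: 386838 → 386833, then the target.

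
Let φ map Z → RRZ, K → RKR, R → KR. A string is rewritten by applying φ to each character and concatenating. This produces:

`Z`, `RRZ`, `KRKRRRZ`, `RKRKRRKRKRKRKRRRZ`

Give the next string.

Applying the rule to each of the 17 symbols of RKRKRRKRKRKRKRRRZ gives the pieces KR RKR KR RKR KR KR RKR KR RKR KR RKR KR RKR KR KR KR RRZ, which concatenate to the answer.

KRRKRKRRKRKRKRRKRKRRKRKRRKRKRRKRKRKRKRRRZ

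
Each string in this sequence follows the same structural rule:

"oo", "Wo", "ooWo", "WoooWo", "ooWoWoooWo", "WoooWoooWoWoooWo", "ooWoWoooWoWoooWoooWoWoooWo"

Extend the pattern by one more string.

WoooWoooWoWoooWoooWoWoooWoWoooWoooWoWoooWo

From term 3 onward, concatenate the second-to-last term with the last: oo·Wo = ooWo, Wo·ooWo = WoooWo, …
The next term joins WoooWoooWoWoooWo and ooWoWoooWoWoooWoooWoWoooWo.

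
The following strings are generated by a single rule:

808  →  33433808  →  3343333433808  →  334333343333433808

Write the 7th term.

Each term is the previous one with 33433 prepended.
From 334333343333433808, 3 further steps: 334333343333433808 → 33433334333343333433808 → 3343333433334333343333433808 → (answer).

334333343333433334333343333433808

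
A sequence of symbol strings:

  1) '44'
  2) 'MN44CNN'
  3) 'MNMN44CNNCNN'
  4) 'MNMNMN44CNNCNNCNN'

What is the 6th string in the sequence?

MNMNMNMNMN44CNNCNNCNNCNNCNN

Each term wraps the previous one in MN on the left and CNN on the right.
From MNMNMN44CNNCNNCNN, 2 further steps: MNMNMN44CNNCNNCNN → MNMNMNMN44CNNCNNCNNCNN → (answer).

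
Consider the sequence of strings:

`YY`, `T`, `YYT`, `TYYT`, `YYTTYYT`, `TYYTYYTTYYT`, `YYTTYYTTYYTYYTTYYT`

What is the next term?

This is a Fibonacci-style word recurrence s(k) = s(k−2)·s(k−1): e.g. YY·T = YYT.
Continuing: TYYTYYTTYYT · YYTTYYTTYYTYYTTYYT gives term 8.

TYYTYYTTYYTYYTTYYTTYYTYYTTYYT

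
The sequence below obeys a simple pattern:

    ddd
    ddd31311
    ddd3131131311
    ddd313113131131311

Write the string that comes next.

ddd31311313113131131311

The strings grow by a fixed suffix 31311 each time.
So the next term is ddd313113131131311·31311.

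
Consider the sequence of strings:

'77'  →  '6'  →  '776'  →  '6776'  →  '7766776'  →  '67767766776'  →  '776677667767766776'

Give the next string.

67767766776776677667767766776

From term 3 onward, concatenate the second-to-last term with the last: 77·6 = 776, 6·776 = 6776, …
The next term joins 67767766776 and 776677667767766776.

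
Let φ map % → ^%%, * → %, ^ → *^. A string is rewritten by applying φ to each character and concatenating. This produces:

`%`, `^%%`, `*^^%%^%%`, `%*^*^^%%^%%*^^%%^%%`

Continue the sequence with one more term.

φ(%*^*^^%%^%%*^^%%^%%) expands symbol-by-symbol to ^%% % *^ % *^ *^ ^%% ^%% *^ ^%% ^%% % *^ *^ ^%% ^%% *^ ^%% ^%%; joining the 19 pieces gives the next term.

^%%%*^%*^*^^%%^%%*^^%%^%%%*^*^^%%^%%*^^%%^%%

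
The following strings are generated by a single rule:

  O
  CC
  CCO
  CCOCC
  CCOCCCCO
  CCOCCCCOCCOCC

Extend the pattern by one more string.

CCOCCCCOCCOCCCCOCCCCO

This is a Fibonacci-style word recurrence s(k) = s(k−1)·s(k−2): e.g. CC·O = CCO.
So term 7 is CCOCCCCOCCOCC·CCOCCCCO.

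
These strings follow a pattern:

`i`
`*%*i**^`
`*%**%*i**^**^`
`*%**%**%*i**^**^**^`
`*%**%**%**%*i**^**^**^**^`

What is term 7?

Each term wraps the previous one in *%* on the left and **^ on the right.
From *%**%**%**%*i**^**^**^**^, 2 further steps: *%**%**%**%*i**^**^**^**^ → *%**%**%**%**%*i**^**^**^**^**^ → (answer).

*%**%**%**%**%**%*i**^**^**^**^**^**^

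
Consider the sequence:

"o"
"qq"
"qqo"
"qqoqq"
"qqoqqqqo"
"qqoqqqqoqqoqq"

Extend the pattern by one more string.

qqoqqqqoqqoqqqqoqqqqo

This is a Fibonacci-style word recurrence s(k) = s(k−1)·s(k−2): e.g. qq·o = qqo.
Continuing: qqoqqqqoqqoqq · qqoqqqqo gives term 7.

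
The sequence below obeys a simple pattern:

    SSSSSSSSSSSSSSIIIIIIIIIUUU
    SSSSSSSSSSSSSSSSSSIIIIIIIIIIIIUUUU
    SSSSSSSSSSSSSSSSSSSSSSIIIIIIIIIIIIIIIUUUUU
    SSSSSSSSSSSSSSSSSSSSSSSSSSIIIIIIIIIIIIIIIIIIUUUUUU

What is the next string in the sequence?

SSSSSSSSSSSSSSSSSSSSSSSSSSSSSSIIIIIIIIIIIIIIIIIIIIIUUUUUUU

The n-th term is 4n+2 S's then 3n I's then n U's, where the shown terms are n = 3, 4, 5, 6.
At n = 7 the blocks have lengths 30, 21, 7.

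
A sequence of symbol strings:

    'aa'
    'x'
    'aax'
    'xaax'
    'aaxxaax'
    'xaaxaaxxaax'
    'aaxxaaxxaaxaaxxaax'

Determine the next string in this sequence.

Each term (from the third on) is the two preceding terms concatenated in order: term 3 = aa·x = aax.
So term 8 is xaaxaaxxaax·aaxxaaxxaaxaaxxaax.

xaaxaaxxaaxaaxxaaxxaaxaaxxaax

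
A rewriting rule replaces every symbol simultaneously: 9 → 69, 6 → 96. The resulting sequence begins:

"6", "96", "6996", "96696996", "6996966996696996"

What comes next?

φ(6996966996696996) expands symbol-by-symbol to 96 69 69 96 69 96 96 69 69 96 96 69 96 69 69 96; joining the 16 pieces gives the next term.

96696996699696696996966996696996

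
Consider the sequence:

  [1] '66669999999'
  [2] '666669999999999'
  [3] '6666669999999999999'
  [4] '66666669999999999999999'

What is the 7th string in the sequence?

Each string has the form 6^{n+2} 9^{3n+1}, where the shown terms are n = 2, 3, 4, 5.
At n = 8 the blocks have lengths 10, 25.

66666666669999999999999999999999999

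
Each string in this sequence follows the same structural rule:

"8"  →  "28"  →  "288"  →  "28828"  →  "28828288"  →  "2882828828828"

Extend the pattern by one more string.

From term 3 onward, concatenate the last term with the second-to-last: 28·8 = 288, 288·28 = 28828, …
The next term joins 2882828828828 and 28828288.

288282882882828828288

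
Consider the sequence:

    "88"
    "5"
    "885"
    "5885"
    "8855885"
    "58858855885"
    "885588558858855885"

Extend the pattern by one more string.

58858855885885588558858855885

From term 3 onward, concatenate the second-to-last term with the last: 88·5 = 885, 5·885 = 5885, …
The next term joins 58858855885 and 885588558858855885.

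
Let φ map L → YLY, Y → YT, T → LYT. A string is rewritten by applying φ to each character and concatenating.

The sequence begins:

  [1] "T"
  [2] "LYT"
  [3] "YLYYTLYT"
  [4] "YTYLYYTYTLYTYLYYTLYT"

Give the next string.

YTLYTYTYLYYTYTLYTYTLYTYLYYTLYTYTYLYYTYTLYTYLYYTLYT

φ(YTYLYYTYTLYTYLYYTLYT) expands symbol-by-symbol to YT LYT YT YLY YT YT LYT YT LYT YLY YT LYT YT YLY YT YT LYT YLY YT LYT; joining the 20 pieces gives the next term.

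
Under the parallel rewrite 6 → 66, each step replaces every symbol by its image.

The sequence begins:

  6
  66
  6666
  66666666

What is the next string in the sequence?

6666666666666666

Apply φ to 66666666 symbol by symbol: 6→66, 6→66, 6→66, 6→66, 6→66, 6→66, 6→66, 6→66; joined: 66 66 66 66 66 66 66 66.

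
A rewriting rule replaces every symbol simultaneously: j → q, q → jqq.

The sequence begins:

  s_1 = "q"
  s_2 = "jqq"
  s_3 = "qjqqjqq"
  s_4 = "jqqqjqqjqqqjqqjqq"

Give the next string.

qjqqjqqjqqqjqqjqqqjqqjqqjqqqjqqjqqqjqqjqq

Applying the rule to each of the 17 symbols of jqqqjqqjqqqjqqjqq gives the pieces q jqq jqq jqq q jqq jqq q jqq jqq jqq q jqq jqq q jqq jqq, which concatenate to the answer.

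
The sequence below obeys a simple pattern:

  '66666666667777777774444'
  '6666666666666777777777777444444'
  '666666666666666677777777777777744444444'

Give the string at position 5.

The n-th term is 3n+1 6's then 3n 7's then 2n-2 4's, where the shown terms are n = 3, 4, 5.
Setting n = 7 gives 22, 21, 12 characters in each block.

6666666666666666666666777777777777777777777444444444444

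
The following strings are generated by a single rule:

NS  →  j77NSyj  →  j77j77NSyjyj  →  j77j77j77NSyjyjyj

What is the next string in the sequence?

Every step adds j77 to the front and yj to the end of the previous string.
Applying this once more to j77j77j77NSyjyjyj:

j77j77j77j77NSyjyjyjyj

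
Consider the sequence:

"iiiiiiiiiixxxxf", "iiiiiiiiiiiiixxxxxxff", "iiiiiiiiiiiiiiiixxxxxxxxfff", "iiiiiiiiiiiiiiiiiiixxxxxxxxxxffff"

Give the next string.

Term n consists of 3n+1 i's, followed by 2n-2 x's, followed by n-2 f's, where the shown terms are n = 3, 4, 5, 6.
For the next term, n = 7, so the run lengths are 22, 12, 5.

iiiiiiiiiiiiiiiiiiiiiixxxxxxxxxxxxfffff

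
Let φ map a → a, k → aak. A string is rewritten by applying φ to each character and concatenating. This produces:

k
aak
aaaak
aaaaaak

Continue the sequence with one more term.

Apply φ to aaaaaak symbol by symbol: a→a, a→a, a→a, a→a, a→a, a→a, k→aak; joined: a a a a a a aak.

aaaaaaaak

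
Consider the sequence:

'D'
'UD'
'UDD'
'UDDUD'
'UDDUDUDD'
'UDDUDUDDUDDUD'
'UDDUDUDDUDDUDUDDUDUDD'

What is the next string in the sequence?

UDDUDUDDUDDUDUDDUDUDDUDDUDUDDUDDUD

This is a Fibonacci-style word recurrence s(k) = s(k−1)·s(k−2): e.g. UD·D = UDD.
Continuing: UDDUDUDDUDDUDUDDUDUDD · UDDUDUDDUDDUD gives term 8.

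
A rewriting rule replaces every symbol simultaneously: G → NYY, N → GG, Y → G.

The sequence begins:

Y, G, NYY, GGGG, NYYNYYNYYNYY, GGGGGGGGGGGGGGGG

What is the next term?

Applying the rule to each of the 16 symbols of GGGGGGGGGGGGGGGG gives the pieces NYY NYY NYY NYY NYY NYY NYY NYY NYY NYY NYY NYY NYY NYY NYY NYY, which concatenate to the answer.

NYYNYYNYYNYYNYYNYYNYYNYYNYYNYYNYYNYYNYYNYYNYYNYY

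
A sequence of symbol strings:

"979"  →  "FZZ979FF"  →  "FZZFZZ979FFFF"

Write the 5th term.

FZZFZZFZZFZZ979FFFFFFFF

Each term wraps the previous one in FZZ on the left and FF on the right.
From FZZFZZ979FFFF, 2 further steps: FZZFZZ979FFFF → FZZFZZFZZ979FFFFFF → (answer).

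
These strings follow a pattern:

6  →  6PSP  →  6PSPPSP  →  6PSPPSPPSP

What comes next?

6PSPPSPPSPPSP

The strings grow by a fixed suffix PSP each time.
So the next term is 6PSPPSPPSP·PSP.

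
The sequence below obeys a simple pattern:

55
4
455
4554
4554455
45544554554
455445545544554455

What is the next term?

From term 3 onward, concatenate the last term with the second-to-last: 4·55 = 455, 455·4 = 4554, …
Continuing: 455445545544554455 · 45544554554 gives term 8.

45544554554455445545544554554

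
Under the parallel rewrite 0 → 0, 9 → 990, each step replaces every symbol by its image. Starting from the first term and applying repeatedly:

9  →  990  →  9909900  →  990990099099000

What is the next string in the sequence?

9909900990990009909900990990000

Applying the rule to each of the 15 symbols of 990990099099000 gives the pieces 990 990 0 990 990 0 0 990 990 0 990 990 0 0 0, which concatenate to the answer.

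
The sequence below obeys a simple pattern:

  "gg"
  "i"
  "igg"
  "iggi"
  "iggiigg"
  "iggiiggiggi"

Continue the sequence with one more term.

iggiiggiggiiggiigg

Each term (from the third on) is the previous term followed by the one before it: term 3 = i·gg = igg.
The next term joins iggiiggiggi and iggiigg.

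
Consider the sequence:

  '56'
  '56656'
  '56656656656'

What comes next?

s(k+1) = s(k)·6·s(k) — each term doubles the last with '6' between the halves.
So the next term is two copies of 56656656656 with '6' between the halves.

56656656656656656656656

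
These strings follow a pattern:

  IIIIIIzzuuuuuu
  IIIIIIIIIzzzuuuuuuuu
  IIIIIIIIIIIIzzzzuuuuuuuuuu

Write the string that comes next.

IIIIIIIIIIIIIIIzzzzzuuuuuuuuuuuu

Term n consists of 3n I's, followed by n z's, followed by 2n+2 u's, where the shown terms are n = 2, 3, 4.
For the next term, n = 5, so the run lengths are 15, 5, 12.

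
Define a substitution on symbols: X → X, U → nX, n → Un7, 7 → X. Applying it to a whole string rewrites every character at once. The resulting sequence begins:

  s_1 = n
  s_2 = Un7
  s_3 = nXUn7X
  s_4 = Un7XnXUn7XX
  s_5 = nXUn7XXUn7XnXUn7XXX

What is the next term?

Replace each of the 19 characters of nXUn7XXUn7XnXUn7XXX in place — Un7 X nX Un7 X X X nX Un7 X X Un7 X nX Un7 X X X X — and concatenate.

Un7XnXUn7XXXnXUn7XXUn7XnXUn7XXXX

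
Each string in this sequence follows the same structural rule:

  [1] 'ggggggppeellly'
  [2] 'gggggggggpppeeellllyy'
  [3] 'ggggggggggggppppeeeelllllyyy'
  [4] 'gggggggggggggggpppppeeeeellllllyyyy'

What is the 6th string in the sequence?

Each string has the form g^{3n+3} p^{n+1} e^{n+1} l^{n+2} y^{n} (n = 1, 2, …).
At n = 6 the blocks have lengths 21, 7, 7, 8, 6.

gggggggggggggggggggggpppppppeeeeeeellllllllyyyyyy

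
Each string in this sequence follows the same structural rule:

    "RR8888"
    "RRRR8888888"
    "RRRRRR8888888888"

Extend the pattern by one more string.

RRRRRRRR8888888888888

Each string has the form R^{2n} 8^{3n+1} (n = 1, 2, …).
At n = 4 the blocks have lengths 8, 13.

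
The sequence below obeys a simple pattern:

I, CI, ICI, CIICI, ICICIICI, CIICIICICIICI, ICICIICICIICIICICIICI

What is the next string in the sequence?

From term 3 onward, concatenate the second-to-last term with the last: I·CI = ICI, CI·ICI = CIICI, …
Continuing: CIICIICICIICI · ICICIICICIICIICICIICI gives term 8.

CIICIICICIICIICICIICICIICIICICIICI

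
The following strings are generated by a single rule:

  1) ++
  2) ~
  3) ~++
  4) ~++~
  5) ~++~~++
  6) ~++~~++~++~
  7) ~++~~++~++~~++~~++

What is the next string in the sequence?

From term 3 onward, concatenate the last term with the second-to-last: ~·++ = ~++, ~++·~ = ~++~, …
So term 8 is ~++~~++~++~~++~~++·~++~~++~++~.

~++~~++~++~~++~~++~++~~++~++~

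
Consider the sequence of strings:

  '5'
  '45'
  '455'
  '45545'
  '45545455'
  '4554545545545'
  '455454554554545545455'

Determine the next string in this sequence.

Each term (from the third on) is the previous term followed by the one before it: term 3 = 45·5 = 455.
The next term joins 455454554554545545455 and 4554545545545.

4554545545545455454554554545545545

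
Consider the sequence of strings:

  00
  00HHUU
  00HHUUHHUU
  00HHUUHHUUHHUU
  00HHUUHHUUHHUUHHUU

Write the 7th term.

Every step adds HHUU to the end: s(k+1) = s(k)·HHUU.
From 00HHUUHHUUHHUUHHUU, 2 further steps: 00HHUUHHUUHHUUHHUU → 00HHUUHHUUHHUUHHUUHHUU → (answer).

00HHUUHHUUHHUUHHUUHHUUHHUU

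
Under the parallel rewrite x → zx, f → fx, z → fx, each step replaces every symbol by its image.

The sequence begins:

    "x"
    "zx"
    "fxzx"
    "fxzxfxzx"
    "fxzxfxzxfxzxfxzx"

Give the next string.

Applying the rule to each of the 16 symbols of fxzxfxzxfxzxfxzx gives the pieces fx zx fx zx fx zx fx zx fx zx fx zx fx zx fx zx, which concatenate to the answer.

fxzxfxzxfxzxfxzxfxzxfxzxfxzxfxzx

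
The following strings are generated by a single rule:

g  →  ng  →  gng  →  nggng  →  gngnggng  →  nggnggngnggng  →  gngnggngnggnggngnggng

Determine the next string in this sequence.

nggnggngnggnggngnggngnggnggngnggng

From term 3 onward, concatenate the second-to-last term with the last: g·ng = gng, ng·gng = nggng, …
So term 8 is nggnggngnggng·gngnggngnggnggngnggng.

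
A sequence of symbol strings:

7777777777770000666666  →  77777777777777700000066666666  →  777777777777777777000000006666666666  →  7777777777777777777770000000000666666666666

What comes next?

77777777777777777777777700000000000066666666666666

Term n consists of 3n+3 7's, followed by 2n-2 0's, followed by 2n 6's, where the shown terms are n = 3, 4, 5, 6.
At n = 7 the blocks have lengths 24, 12, 14.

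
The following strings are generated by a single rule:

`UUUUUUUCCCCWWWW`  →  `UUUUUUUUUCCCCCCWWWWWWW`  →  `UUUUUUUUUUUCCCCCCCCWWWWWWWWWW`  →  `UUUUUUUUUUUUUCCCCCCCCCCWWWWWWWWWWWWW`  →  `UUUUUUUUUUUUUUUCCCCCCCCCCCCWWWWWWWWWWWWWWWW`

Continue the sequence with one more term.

UUUUUUUUUUUUUUUUUCCCCCCCCCCCCCCWWWWWWWWWWWWWWWWWWW

Term n consists of 2n+3 U's, followed by 2n C's, followed by 3n-2 W's, where the shown terms are n = 2, 3, 4, 5, 6.
At n = 7 the blocks have lengths 17, 14, 19.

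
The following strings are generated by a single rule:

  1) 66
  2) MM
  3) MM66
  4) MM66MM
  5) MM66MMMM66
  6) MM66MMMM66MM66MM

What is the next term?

MM66MMMM66MM66MMMM66MMMM66

This is a Fibonacci-style word recurrence s(k) = s(k−1)·s(k−2): e.g. MM·66 = MM66.
Continuing: MM66MMMM66MM66MM · MM66MMMM66 gives term 7.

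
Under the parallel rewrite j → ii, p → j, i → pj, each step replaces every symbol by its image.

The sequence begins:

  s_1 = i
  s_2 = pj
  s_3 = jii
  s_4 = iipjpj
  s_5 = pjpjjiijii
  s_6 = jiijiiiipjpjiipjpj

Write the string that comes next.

iipjpjiipjpjpjpjjiijiipjpjjiijii

Applying the rule to each of the 18 symbols of jiijiiiipjpjiipjpj gives the pieces ii pj pj ii pj pj pj pj j ii j ii pj pj j ii j ii, which concatenate to the answer.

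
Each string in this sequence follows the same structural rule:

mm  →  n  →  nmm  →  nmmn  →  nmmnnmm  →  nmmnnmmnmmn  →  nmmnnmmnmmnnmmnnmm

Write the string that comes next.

nmmnnmmnmmnnmmnnmmnmmnnmmnmmn

From term 3 onward, concatenate the last term with the second-to-last: n·mm = nmm, nmm·n = nmmn, …
So term 8 is nmmnnmmnmmnnmmnnmm·nmmnnmmnmmn.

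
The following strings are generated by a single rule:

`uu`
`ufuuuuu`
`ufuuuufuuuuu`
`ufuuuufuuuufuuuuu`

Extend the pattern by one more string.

The strings grow by a fixed prefix ufuuu each time.
Applying this once more to ufuuuufuuuufuuuuu:

ufuuuufuuuufuuuufuuuuu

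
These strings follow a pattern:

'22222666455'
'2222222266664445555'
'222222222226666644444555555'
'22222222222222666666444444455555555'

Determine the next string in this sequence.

2222222222222222266666664444444445555555555

Reading off run lengths: 2 runs 5, 8, 11, 14; 6 runs 3, 4, 5, 6; 4 runs 1, 3, 5, 7; 5 runs 2, 4, 6, 8 — each is linear in n (n = 1, 2, …).
For the next term, n = 5, so the run lengths are 17, 7, 9, 10.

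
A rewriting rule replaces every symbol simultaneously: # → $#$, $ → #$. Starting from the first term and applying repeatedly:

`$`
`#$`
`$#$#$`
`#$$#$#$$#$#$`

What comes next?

Expanding #$$#$#$$#$#$: #→$#$, $→#$, $→#$, #→$#$, $→#$, #→$#$, $→#$, $→#$, #→$#$, $→#$, #→$#$, $→#$. Concatenated: $#$ #$ #$ $#$ #$ $#$ #$ #$ $#$ #$ $#$ #$.

$#$#$#$$#$#$$#$#$#$$#$#$$#$#$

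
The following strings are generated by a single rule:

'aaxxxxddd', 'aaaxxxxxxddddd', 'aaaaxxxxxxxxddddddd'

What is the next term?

aaaaaxxxxxxxxxxddddddddd

Reading off run lengths: a runs 2, 3, 4; x runs 4, 6, 8; d runs 3, 5, 7 — each is linear in n, where the shown terms are n = 2, 3, 4.
At n = 5 the blocks have lengths 5, 10, 9.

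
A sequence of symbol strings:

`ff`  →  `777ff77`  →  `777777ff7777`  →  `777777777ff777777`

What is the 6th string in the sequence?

777777777777777ff7777777777

s(k+1) = 777·s(k)·77, so each term gains 777 as a prefix and 77 as a suffix.
From 777777777ff777777, 2 further steps: 777777777ff777777 → 777777777777ff77777777 → (answer).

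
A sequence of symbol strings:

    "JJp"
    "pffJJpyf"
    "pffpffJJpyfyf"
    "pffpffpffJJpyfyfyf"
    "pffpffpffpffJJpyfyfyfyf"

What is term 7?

pffpffpffpffpffpffJJpyfyfyfyfyfyf

Each term wraps the previous one in pff on the left and yf on the right.
From pffpffpffpffJJpyfyfyfyf, 2 further steps: pffpffpffpffJJpyfyfyfyf → pffpffpffpffpffJJpyfyfyfyfyf → (answer).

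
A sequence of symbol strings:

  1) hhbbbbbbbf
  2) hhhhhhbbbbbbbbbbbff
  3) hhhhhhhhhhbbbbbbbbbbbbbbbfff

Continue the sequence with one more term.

hhhhhhhhhhhhhhbbbbbbbbbbbbbbbbbbbffff

The n-th term is 4n-2 h's then 4n+3 b's then n f's (n = 1, 2, …).
At n = 4 the blocks have lengths 14, 19, 4.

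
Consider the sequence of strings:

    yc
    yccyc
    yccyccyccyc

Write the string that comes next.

Each string is two copies of the previous one joined by 'c'.
Doubling yccyccyccyc with 'c' between the halves:

yccyccyccyccyccyccyccyc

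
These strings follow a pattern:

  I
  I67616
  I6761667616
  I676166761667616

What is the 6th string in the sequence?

Every step adds 67616 to the end: s(k+1) = s(k)·67616.
From I676166761667616, 2 further steps: I676166761667616 → I67616676166761667616 → (answer).

I6761667616676166761667616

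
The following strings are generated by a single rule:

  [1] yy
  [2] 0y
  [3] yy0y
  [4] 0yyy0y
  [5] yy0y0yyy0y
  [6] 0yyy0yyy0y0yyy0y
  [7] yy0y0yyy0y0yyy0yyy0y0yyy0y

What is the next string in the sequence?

Each term (from the third on) is the two preceding terms concatenated in order: term 3 = yy·0y = yy0y.
So term 8 is 0yyy0yyy0y0yyy0y·yy0y0yyy0y0yyy0yyy0y0yyy0y.

0yyy0yyy0y0yyy0yyy0y0yyy0y0yyy0yyy0y0yyy0y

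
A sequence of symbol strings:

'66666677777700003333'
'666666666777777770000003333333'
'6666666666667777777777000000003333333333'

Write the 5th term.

Each string has the form 6^{3n} 7^{2n+2} 0^{2n} 3^{3n-2}, where the shown terms are n = 2, 3, 4.
Setting n = 6 gives 18, 14, 12, 16 characters in each block.

666666666666666666777777777777770000000000003333333333333333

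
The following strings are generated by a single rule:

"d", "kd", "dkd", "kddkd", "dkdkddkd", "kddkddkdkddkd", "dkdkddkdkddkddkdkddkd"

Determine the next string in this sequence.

kddkddkdkddkddkdkddkdkddkddkdkddkd

From term 3 onward, concatenate the second-to-last term with the last: d·kd = dkd, kd·dkd = kddkd, …
The next term joins kddkddkdkddkd and dkdkddkdkddkddkdkddkd.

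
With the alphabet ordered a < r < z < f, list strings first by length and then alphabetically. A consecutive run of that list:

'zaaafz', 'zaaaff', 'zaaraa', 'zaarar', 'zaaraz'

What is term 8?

Advancing 3 positions from zaaraz through zaaraz → zaaraf → zaarra reaches term 8.

zaarrr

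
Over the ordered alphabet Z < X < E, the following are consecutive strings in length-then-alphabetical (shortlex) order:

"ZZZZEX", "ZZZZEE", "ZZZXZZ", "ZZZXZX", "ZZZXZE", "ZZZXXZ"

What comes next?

ZZZXXX

Treat ZZZXXZ as a base-3 numeral over the given alphabet and add one, carrying through any trailing E's.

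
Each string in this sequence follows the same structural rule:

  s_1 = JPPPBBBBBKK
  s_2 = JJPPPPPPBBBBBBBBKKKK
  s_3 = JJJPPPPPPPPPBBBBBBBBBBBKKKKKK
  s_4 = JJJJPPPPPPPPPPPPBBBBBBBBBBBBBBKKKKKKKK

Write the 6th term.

JJJJJJPPPPPPPPPPPPPPPPPPBBBBBBBBBBBBBBBBBBBBKKKKKKKKKKKK

Term n consists of n J's, followed by 3n P's, followed by 3n+2 B's, followed by 2n K's (n = 1, 2, …).
At n = 6 the blocks have lengths 6, 18, 20, 12.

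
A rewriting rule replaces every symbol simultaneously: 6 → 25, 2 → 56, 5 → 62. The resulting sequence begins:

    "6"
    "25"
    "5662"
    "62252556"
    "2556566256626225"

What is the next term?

Applying the rule to each of the 16 symbols of 2556566256626225 gives the pieces 56 62 62 25 62 25 25 56 62 25 25 56 25 56 56 62, which concatenate to the answer.

56626225622525566225255625565662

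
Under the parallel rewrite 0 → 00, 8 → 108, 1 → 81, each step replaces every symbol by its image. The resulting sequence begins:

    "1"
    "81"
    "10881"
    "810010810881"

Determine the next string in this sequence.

1088100008100108810010810881

Apply φ to 810010810881 symbol by symbol: 8→108, 1→81, 0→00, 0→00, 1→81, 0→00, 8→108, 1→81, 0→00, 8→108, 8→108, 1→81; joined: 108 81 00 00 81 00 108 81 00 108 108 81.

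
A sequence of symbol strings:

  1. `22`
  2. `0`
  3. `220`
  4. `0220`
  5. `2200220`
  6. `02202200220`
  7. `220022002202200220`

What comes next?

From term 3 onward, concatenate the second-to-last term with the last: 22·0 = 220, 0·220 = 0220, …
Continuing: 02202200220 · 220022002202200220 gives term 8.

02202200220220022002202200220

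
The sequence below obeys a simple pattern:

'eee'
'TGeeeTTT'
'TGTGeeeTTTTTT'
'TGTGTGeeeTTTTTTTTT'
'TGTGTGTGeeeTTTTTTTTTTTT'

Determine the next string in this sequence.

s(k+1) = TG·s(k)·TTT, so each term gains TG as a prefix and TTT as a suffix.
Applying this once more to TGTGTGTGeeeTTTTTTTTTTTT:

TGTGTGTGTGeeeTTTTTTTTTTTTTTT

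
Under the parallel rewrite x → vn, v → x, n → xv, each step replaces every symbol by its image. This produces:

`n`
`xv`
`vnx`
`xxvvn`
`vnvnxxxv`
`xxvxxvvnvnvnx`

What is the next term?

vnvnxvnvnxxxvxxvxxvvn

φ(xxvxxvvnvnvnx) expands symbol-by-symbol to vn vn x vn vn x x xv x xv x xv vn; joining the 13 pieces gives the next term.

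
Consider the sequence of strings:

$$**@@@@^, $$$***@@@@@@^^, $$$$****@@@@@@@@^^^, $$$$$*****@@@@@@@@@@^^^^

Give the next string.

$$$$$$******@@@@@@@@@@@@^^^^^

Reading off run lengths: $ runs 2, 3, 4, 5; * runs 2, 3, 4, 5; @ runs 4, 6, 8, 10; ^ runs 1, 2, 3, 4 — each is linear in n (n = 1, 2, …).
For the next term, n = 5, so the run lengths are 6, 6, 12, 5.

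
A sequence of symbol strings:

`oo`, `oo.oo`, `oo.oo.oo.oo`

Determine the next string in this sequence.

s(k+1) = s(k)·.·s(k) — each term doubles the last with '.' between the halves.
One more doubling of oo.oo.oo.oo gives the answer.

oo.oo.oo.oo.oo.oo.oo.oo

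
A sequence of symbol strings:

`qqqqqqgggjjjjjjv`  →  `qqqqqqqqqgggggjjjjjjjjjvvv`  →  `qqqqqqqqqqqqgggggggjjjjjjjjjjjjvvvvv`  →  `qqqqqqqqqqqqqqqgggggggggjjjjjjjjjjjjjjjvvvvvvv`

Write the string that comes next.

qqqqqqqqqqqqqqqqqqgggggggggggjjjjjjjjjjjjjjjjjjvvvvvvvvv

Each string has the form q^{3n+3} g^{2n+1} j^{3n+3} v^{2n-1} (n = 1, 2, …).
At n = 5 the blocks have lengths 18, 11, 18, 9.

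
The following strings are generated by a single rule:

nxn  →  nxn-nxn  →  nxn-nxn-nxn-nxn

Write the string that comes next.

nxn-nxn-nxn-nxn-nxn-nxn-nxn-nxn

s(k+1) = s(k)·-·s(k) — each term doubles the last with '-' between the halves.
One more doubling of nxn-nxn-nxn-nxn gives the answer.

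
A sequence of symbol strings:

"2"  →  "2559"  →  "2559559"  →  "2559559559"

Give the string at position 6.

2559559559559559

Each term is the previous one with 559 appended.
From 2559559559, 2 further steps: 2559559559 → 2559559559559 → (answer).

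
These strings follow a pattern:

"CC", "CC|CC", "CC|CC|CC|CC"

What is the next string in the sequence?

Every step duplicates the string with '|' between the halves.
Doubling CC|CC|CC|CC with '|' between the halves:

CC|CC|CC|CC|CC|CC|CC|CC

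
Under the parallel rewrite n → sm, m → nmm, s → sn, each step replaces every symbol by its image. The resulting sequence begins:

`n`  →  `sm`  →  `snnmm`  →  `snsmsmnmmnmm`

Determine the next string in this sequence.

Rewriting each symbol of snsmsmnmmnmm: s→sn, n→sm, s→sn, m→nmm, s→sn, m→nmm, n→sm, m→nmm, m→nmm, n→sm, m→nmm, m→nmm, which concatenates to sn sm sn nmm sn nmm sm nmm nmm sm nmm nmm.

snsmsnnmmsnnmmsmnmmnmmsmnmmnmm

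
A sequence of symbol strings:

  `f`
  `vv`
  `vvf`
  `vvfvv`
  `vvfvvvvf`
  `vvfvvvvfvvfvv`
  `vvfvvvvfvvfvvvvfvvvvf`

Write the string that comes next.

vvfvvvvfvvfvvvvfvvvvfvvfvvvvfvvfvv

Each term (from the third on) is the previous term followed by the one before it: term 3 = vv·f = vvf.
So term 8 is vvfvvvvfvvfvvvvfvvvvf·vvfvvvvfvvfvv.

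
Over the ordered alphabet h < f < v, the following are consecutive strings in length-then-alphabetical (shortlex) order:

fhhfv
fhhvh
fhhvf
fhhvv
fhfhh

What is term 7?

fhfhv

Continuing the enumeration 2 steps past fhfhh: fhfhh → fhfhf → (answer).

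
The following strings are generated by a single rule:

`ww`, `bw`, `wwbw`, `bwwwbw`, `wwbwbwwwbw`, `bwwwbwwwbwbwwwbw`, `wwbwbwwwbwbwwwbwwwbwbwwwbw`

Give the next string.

This is a Fibonacci-style word recurrence s(k) = s(k−2)·s(k−1): e.g. ww·bw = wwbw.
So term 8 is bwwwbwwwbwbwwwbw·wwbwbwwwbwbwwwbwwwbwbwwwbw.

bwwwbwwwbwbwwwbwwwbwbwwwbwbwwwbwwwbwbwwwbw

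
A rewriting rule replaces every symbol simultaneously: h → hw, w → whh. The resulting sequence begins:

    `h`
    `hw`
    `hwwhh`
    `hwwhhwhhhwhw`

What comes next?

hwwhhwhhhwhwwhhhwhwhwwhhhwwhh

Apply φ to hwwhhwhhhwhw symbol by symbol: h→hw, w→whh, w→whh, h→hw, h→hw, w→whh, h→hw, h→hw, h→hw, w→whh, h→hw, w→whh; joined: hw whh whh hw hw whh hw hw hw whh hw whh.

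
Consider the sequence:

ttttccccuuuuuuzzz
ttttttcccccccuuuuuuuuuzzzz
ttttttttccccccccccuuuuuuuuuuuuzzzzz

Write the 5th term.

Each string has the form t^{2n+2} c^{3n+1} u^{3n+3} z^{n+2} (n = 1, 2, …).
For term 5, n = 5, so the run lengths are 12, 16, 18, 7.

ttttttttttttccccccccccccccccuuuuuuuuuuuuuuuuuuzzzzzzz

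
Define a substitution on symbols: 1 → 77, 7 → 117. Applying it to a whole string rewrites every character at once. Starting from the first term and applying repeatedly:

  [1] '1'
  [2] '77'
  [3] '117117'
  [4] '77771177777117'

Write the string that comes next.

11711711711777771171171171171177777117

Replace each of the 14 characters of 77771177777117 in place — 117 117 117 117 77 77 117 117 117 117 117 77 77 117 — and concatenate.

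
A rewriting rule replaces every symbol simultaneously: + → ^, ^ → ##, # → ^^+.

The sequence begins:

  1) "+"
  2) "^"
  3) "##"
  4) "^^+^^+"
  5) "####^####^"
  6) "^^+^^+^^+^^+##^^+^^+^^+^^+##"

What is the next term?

Replace each of the 28 characters of ^^+^^+^^+^^+##^^+^^+^^+^^+## in place — ## ## ^ ## ## ^ ## ## ^ ## ## ^ ^^+ ^^+ ## ## ^ ## ## ^ ## ## ^ ## ## ^ ^^+ ^^+ — and concatenate.

####^####^####^####^^^+^^+####^####^####^####^^^+^^+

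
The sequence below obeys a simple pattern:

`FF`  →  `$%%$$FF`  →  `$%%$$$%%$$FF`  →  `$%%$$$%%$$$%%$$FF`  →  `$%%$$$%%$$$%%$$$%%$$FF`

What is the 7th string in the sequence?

The strings grow by a fixed prefix $%%$$ each time.
From $%%$$$%%$$$%%$$$%%$$FF, 2 further steps: $%%$$$%%$$$%%$$$%%$$FF → $%%$$$%%$$$%%$$$%%$$$%%$$FF → (answer).

$%%$$$%%$$$%%$$$%%$$$%%$$$%%$$FF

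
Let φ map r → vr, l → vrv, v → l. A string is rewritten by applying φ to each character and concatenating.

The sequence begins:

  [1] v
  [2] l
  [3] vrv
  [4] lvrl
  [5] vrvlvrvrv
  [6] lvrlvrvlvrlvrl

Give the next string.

vrvlvrvrvlvrlvrvlvrvrvlvrvrv

Applying the rule to each of the 14 symbols of lvrlvrvlvrlvrl gives the pieces vrv l vr vrv l vr l vrv l vr vrv l vr vrv, which concatenate to the answer.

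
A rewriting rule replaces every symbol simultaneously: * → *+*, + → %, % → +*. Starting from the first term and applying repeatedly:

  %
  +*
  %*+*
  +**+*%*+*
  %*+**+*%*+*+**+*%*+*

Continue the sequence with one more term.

Replace each of the 20 characters of %*+**+*%*+*+**+*%*+* in place — +* *+* % *+* *+* % *+* +* *+* % *+* % *+* *+* % *+* +* *+* % *+* — and concatenate.

+**+*%*+**+*%*+*+**+*%*+*%*+**+*%*+*+**+*%*+*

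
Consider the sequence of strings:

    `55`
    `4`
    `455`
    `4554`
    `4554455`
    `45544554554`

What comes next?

This is a Fibonacci-style word recurrence s(k) = s(k−1)·s(k−2): e.g. 4·55 = 455.
So term 7 is 45544554554·4554455.

455445545544554455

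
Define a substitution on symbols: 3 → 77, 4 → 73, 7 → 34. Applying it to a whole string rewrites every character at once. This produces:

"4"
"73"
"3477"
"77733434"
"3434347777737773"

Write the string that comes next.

77737773777334343434347734343477

Replace each of the 16 characters of 3434347777737773 in place — 77 73 77 73 77 73 34 34 34 34 34 77 34 34 34 77 — and concatenate.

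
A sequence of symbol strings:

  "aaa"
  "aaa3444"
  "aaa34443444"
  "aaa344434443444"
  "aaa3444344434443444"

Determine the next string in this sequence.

Each term is the previous one with 3444 appended.
Applying this once more to aaa3444344434443444:

aaa34443444344434443444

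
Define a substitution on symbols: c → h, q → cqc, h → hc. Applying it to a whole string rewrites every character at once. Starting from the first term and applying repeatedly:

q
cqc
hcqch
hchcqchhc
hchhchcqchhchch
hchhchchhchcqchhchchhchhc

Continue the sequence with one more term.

hchhchchhchhchchhchcqchhchchhchhchchhchch

Applying the rule to each of the 25 symbols of hchhchchhchcqchhchchhchhc gives the pieces hc h hc hc h hc h hc hc h hc h cqc h hc hc h hc h hc hc h hc hc h, which concatenate to the answer.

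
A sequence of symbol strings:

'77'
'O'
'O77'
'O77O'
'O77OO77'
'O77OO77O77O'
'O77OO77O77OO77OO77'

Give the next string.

Each term (from the third on) is the previous term followed by the one before it: term 3 = O·77 = O77.
The next term joins O77OO77O77OO77OO77 and O77OO77O77O.

O77OO77O77OO77OO77O77OO77O77O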